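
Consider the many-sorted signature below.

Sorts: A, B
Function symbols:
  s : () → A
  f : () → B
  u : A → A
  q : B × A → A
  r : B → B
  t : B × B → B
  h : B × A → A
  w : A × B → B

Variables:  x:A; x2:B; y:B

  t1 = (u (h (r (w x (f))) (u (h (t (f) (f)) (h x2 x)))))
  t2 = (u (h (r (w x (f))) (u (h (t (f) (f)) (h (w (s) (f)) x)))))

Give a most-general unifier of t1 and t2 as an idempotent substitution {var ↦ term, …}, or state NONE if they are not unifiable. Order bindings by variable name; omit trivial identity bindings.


{x2 ↦ (w (s) (f))}


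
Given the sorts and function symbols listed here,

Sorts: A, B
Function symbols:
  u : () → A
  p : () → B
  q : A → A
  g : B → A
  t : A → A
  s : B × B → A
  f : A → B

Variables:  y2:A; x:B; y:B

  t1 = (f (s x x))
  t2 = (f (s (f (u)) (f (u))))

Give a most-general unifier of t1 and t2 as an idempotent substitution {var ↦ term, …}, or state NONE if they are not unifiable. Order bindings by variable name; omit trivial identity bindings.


{x ↦ (f (u))}


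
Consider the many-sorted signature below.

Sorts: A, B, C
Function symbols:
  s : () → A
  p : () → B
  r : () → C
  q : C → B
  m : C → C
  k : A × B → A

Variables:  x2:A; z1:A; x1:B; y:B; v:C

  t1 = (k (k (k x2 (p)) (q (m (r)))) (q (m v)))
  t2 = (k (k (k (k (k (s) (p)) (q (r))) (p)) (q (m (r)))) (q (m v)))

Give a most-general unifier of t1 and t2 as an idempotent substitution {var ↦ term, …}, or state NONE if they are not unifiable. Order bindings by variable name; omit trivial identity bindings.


{x2 ↦ (k (k (s) (p)) (q (r)))}


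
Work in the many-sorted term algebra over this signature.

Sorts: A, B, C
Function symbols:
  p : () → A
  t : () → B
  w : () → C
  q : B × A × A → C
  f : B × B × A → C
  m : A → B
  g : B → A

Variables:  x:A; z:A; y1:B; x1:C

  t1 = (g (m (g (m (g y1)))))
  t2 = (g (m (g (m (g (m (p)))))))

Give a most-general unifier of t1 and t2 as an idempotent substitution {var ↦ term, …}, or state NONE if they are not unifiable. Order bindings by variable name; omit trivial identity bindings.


{y1 ↦ (m (p))}


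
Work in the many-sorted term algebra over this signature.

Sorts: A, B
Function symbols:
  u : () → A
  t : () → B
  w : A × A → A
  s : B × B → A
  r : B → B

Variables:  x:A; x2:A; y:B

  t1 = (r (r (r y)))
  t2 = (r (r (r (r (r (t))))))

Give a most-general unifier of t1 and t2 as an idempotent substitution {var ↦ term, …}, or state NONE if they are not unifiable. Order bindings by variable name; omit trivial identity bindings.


{y ↦ (r (r (t)))}


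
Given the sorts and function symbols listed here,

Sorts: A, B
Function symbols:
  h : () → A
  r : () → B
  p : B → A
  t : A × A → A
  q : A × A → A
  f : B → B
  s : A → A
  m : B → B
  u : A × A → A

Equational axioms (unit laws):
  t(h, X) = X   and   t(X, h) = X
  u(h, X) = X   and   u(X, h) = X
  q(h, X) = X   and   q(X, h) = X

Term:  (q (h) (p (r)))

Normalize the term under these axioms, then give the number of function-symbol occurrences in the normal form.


1. (q (h) (p (r)))  →  (p (r))
normal form: (p (r))

size = 2


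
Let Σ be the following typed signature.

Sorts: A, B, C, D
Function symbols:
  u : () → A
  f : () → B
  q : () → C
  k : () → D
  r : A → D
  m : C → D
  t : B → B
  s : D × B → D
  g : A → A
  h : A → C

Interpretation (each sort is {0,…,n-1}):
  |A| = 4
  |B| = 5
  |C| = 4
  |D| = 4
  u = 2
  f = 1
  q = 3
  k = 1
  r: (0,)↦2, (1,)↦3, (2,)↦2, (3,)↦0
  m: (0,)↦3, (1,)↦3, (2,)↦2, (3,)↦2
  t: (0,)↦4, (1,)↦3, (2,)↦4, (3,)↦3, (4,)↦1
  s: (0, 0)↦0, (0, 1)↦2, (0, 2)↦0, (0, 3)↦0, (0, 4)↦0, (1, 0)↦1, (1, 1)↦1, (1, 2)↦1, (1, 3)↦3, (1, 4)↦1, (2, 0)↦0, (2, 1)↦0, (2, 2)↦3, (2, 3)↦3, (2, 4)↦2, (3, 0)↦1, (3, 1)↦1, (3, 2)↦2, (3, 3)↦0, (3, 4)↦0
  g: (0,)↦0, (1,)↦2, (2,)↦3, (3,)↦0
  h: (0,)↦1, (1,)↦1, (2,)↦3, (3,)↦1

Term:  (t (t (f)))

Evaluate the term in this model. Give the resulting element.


value = 3

  f = 1
  (t (f)) = t(1,) = 3
  (t (t (f))) = t(3,) = 3


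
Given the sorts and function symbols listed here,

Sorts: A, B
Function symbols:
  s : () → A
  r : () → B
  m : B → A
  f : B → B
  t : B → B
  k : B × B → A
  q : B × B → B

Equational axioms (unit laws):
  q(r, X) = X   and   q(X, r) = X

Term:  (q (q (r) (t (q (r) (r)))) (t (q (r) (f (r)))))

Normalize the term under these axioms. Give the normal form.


1. (q (q (r) (t (q (r) (r)))) (t (q (r) (f (r)))))  →  (q (t (q (r) (r))) (t (q (r) (f (r)))))
2. (q (t (q (r) (r))) (t (q (r) (f (r)))))  →  (q (t (r)) (t (q (r) (f (r)))))
3. (q (t (r)) (t (q (r) (f (r)))))  →  (q (t (r)) (t (f (r))))

normal form = (q (t (r)) (t (f (r))))


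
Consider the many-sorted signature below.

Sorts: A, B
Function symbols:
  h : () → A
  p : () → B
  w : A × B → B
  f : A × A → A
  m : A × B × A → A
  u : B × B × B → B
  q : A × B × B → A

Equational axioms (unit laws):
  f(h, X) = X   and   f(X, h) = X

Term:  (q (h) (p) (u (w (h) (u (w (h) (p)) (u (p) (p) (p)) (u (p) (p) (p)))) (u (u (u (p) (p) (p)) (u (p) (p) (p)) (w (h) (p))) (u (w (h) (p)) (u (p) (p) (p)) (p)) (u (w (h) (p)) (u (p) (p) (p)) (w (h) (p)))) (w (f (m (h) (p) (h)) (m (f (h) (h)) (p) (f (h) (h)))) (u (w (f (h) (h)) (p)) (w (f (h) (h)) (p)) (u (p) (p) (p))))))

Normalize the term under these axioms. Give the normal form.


1. (q (h) (p) (u (w (h) (u (w (h) (p)) (u (p) (p) (p)) (u (p) (p) (p)))) (u (u (u (p) (p) (p)) (u (p) (p) (p)) (w (h) (p))) (u (w (h) (p)) (u (p) (p) (p)) (p)) (u (w (h) (p)) (u (p) (p) (p)) (w (h) (p)))) (w (f (m (h) (p) (h)) (m (f (h) (h)) (p) (f (h) (h)))) (u (w (f (h) (h)) (p)) (w (f (h) (h)) (p)) (u (p) (p) (p))))))  →  (q (h) (p) (u (w (h) (u (w (h) (p)) (u (p) (p) (p)) (u (p) (p) (p)))) (u (u (u (p) (p) (p)) (u (p) (p) (p)) (w (h) (p))) (u (w (h) (p)) (u (p) (p) (p)) (p)) (u (w (h) (p)) (u (p) (p) (p)) (w (h) (p)))) (w (f (m (h) (p) (h)) (m (h) (p) (f (h) (h)))) (u (w (f (h) (h)) (p)) (w (f (h) (h)) (p)) (u (p) (p) (p))))))
2. (q (h) (p) (u (w (h) (u (w (h) (p)) (u (p) (p) (p)) (u (p) (p) (p)))) (u (u (u (p) (p) (p)) (u (p) (p) (p)) (w (h) (p))) (u (w (h) (p)) (u (p) (p) (p)) (p)) (u (w (h) (p)) (u (p) (p) (p)) (w (h) (p)))) (w (f (m (h) (p) (h)) (m (h) (p) (f (h) (h)))) (u (w (f (h) (h)) (p)) (w (f (h) (h)) (p)) (u (p) (p) (p))))))  →  (q (h) (p) (u (w (h) (u (w (h) (p)) (u (p) (p) (p)) (u (p) (p) (p)))) (u (u (u (p) (p) (p)) (u (p) (p) (p)) (w (h) (p))) (u (w (h) (p)) (u (p) (p) (p)) (p)) (u (w (h) (p)) (u (p) (p) (p)) (w (h) (p)))) (w (f (m (h) (p) (h)) (m (h) (p) (h))) (u (w (f (h) (h)) (p)) (w (f (h) (h)) (p)) (u (p) (p) (p))))))
3. (q (h) (p) (u (w (h) (u (w (h) (p)) (u (p) (p) (p)) (u (p) (p) (p)))) (u (u (u (p) (p) (p)) (u (p) (p) (p)) (w (h) (p))) (u (w (h) (p)) (u (p) (p) (p)) (p)) (u (w (h) (p)) (u (p) (p) (p)) (w (h) (p)))) (w (f (m (h) (p) (h)) (m (h) (p) (h))) (u (w (f (h) (h)) (p)) (w (f (h) (h)) (p)) (u (p) (p) (p))))))  →  (q (h) (p) (u (w (h) (u (w (h) (p)) (u (p) (p) (p)) (u (p) (p) (p)))) (u (u (u (p) (p) (p)) (u (p) (p) (p)) (w (h) (p))) (u (w (h) (p)) (u (p) (p) (p)) (p)) (u (w (h) (p)) (u (p) (p) (p)) (w (h) (p)))) (w (f (m (h) (p) (h)) (m (h) (p) (h))) (u (w (h) (p)) (w (f (h) (h)) (p)) (u (p) (p) (p))))))
4. (q (h) (p) (u (w (h) (u (w (h) (p)) (u (p) (p) (p)) (u (p) (p) (p)))) (u (u (u (p) (p) (p)) (u (p) (p) (p)) (w (h) (p))) (u (w (h) (p)) (u (p) (p) (p)) (p)) (u (w (h) (p)) (u (p) (p) (p)) (w (h) (p)))) (w (f (m (h) (p) (h)) (m (h) (p) (h))) (u (w (h) (p)) (w (f (h) (h)) (p)) (u (p) (p) (p))))))  →  (q (h) (p) (u (w (h) (u (w (h) (p)) (u (p) (p) (p)) (u (p) (p) (p)))) (u (u (u (p) (p) (p)) (u (p) (p) (p)) (w (h) (p))) (u (w (h) (p)) (u (p) (p) (p)) (p)) (u (w (h) (p)) (u (p) (p) (p)) (w (h) (p)))) (w (f (m (h) (p) (h)) (m (h) (p) (h))) (u (w (h) (p)) (w (h) (p)) (u (p) (p) (p))))))

normal form = (q (h) (p) (u (w (h) (u (w (h) (p)) (u (p) (p) (p)) (u (p) (p) (p)))) (u (u (u (p) (p) (p)) (u (p) (p) (p)) (w (h) (p))) (u (w (h) (p)) (u (p) (p) (p)) (p)) (u (w (h) (p)) (u (p) (p) (p)) (w (h) (p)))) (w (f (m (h) (p) (h)) (m (h) (p) (h))) (u (w (h) (p)) (w (h) (p)) (u (p) (p) (p))))))


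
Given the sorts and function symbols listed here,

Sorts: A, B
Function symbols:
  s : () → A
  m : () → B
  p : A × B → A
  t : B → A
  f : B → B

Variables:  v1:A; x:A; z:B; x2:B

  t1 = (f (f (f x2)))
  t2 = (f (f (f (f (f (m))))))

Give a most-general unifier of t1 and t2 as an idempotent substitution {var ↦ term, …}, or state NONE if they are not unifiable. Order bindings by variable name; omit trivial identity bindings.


{x2 ↦ (f (f (m)))}


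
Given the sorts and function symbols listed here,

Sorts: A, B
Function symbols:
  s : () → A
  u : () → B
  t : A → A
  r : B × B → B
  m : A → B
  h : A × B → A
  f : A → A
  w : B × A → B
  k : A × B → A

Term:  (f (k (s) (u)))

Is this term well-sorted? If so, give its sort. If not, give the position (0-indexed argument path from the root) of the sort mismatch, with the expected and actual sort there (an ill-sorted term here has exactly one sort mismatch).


    (s) : A
    (u) : B
  (k (s) (u)) : A
(f (k (s) (u))) : A

well-sorted; sort = A


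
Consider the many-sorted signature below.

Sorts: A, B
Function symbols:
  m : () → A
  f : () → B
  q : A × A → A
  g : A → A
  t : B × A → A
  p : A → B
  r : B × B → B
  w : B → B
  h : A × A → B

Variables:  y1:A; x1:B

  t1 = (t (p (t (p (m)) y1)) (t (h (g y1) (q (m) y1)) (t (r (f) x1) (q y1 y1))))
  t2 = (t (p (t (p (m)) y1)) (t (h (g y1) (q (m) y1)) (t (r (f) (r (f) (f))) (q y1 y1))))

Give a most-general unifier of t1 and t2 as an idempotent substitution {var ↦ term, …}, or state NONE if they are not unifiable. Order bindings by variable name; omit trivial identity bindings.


{x1 ↦ (r (f) (f))}


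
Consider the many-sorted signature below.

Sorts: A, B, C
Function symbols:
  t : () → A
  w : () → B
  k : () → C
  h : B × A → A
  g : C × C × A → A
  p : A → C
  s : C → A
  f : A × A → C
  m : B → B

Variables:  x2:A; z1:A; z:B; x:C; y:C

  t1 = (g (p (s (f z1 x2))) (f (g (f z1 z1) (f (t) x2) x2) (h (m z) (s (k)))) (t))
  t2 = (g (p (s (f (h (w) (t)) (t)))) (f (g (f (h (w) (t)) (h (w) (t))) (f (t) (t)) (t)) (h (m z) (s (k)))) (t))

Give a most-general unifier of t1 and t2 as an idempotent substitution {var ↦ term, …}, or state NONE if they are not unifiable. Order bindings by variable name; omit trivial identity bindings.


{x2 ↦ (t), z1 ↦ (h (w) (t))}


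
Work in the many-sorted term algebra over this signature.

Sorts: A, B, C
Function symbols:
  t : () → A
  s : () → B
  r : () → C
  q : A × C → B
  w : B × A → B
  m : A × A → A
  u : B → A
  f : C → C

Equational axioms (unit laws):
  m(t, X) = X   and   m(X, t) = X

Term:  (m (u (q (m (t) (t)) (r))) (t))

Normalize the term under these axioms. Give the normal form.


normal form = (u (q (t) (r)))

1. (m (u (q (m (t) (t)) (r))) (t))  →  (u (q (m (t) (t)) (r)))
2. (u (q (m (t) (t)) (r)))  →  (u (q (t) (r)))


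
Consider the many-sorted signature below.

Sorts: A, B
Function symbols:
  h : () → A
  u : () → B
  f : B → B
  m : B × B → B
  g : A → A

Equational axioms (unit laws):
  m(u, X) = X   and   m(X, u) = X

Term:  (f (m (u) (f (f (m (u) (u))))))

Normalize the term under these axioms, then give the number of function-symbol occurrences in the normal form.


size = 4

1. (f (m (u) (f (f (m (u) (u))))))  →  (f (f (f (m (u) (u)))))
2. (f (f (f (m (u) (u)))))  →  (f (f (f (u))))
normal form: (f (f (f (u))))


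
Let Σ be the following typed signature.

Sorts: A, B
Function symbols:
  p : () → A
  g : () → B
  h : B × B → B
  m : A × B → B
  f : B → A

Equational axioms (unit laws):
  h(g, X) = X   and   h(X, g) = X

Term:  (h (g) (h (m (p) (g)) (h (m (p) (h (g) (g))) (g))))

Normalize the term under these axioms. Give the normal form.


normal form = (h (m (p) (g)) (m (p) (g)))

1. (h (g) (h (m (p) (g)) (h (m (p) (h (g) (g))) (g))))  →  (h (m (p) (g)) (h (m (p) (h (g) (g))) (g)))
2. (h (m (p) (g)) (h (m (p) (h (g) (g))) (g)))  →  (h (m (p) (g)) (m (p) (h (g) (g))))
3. (h (m (p) (g)) (m (p) (h (g) (g))))  →  (h (m (p) (g)) (m (p) (g)))


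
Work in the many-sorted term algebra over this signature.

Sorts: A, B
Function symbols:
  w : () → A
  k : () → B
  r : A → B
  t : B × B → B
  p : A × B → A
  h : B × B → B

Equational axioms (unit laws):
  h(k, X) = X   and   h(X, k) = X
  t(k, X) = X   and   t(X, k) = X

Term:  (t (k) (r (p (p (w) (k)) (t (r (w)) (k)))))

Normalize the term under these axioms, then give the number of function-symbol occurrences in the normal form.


1. (t (k) (r (p (p (w) (k)) (t (r (w)) (k)))))  →  (r (p (p (w) (k)) (t (r (w)) (k))))
2. (r (p (p (w) (k)) (t (r (w)) (k))))  →  (r (p (p (w) (k)) (r (w))))
normal form: (r (p (p (w) (k)) (r (w))))

size = 7


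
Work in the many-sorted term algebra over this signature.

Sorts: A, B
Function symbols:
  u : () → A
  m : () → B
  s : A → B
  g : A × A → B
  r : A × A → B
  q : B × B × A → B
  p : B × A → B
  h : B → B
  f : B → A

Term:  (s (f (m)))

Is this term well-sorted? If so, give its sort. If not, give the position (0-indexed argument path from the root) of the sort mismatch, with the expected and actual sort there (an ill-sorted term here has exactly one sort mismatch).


well-sorted; sort = B

    (m) : B
  (f (m)) : A
(s (f (m))) : B


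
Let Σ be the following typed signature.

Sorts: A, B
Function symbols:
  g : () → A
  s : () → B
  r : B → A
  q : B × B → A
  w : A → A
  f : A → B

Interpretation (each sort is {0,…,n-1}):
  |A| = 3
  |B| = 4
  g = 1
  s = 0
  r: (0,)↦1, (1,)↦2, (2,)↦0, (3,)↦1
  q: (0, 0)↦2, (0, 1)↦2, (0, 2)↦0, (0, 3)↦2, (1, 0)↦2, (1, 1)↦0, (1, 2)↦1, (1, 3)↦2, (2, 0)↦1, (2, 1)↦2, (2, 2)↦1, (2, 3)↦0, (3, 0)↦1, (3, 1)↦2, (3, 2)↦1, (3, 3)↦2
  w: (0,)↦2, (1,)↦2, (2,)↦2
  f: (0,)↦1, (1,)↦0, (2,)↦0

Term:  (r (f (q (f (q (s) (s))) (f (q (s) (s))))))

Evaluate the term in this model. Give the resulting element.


value = 1

  s = 0
  s = 0
  (q (s) (s)) = q(0, 0) = 2
  (f (q (s) (s))) = f(2,) = 0
  s = 0
  s = 0
  (q (s) (s)) = q(0, 0) = 2
  (f (q (s) (s))) = f(2,) = 0
  (q (f (q (s) (s))) (f (q (s) (s)))) = q(0, 0) = 2
  (f (q (f (q (s) (s))) (f (q (s) (s))))) = f(2,) = 0
  (r (f (q (f (q (s) (s))) (f (q (s) (s)))))) = r(0,) = 1


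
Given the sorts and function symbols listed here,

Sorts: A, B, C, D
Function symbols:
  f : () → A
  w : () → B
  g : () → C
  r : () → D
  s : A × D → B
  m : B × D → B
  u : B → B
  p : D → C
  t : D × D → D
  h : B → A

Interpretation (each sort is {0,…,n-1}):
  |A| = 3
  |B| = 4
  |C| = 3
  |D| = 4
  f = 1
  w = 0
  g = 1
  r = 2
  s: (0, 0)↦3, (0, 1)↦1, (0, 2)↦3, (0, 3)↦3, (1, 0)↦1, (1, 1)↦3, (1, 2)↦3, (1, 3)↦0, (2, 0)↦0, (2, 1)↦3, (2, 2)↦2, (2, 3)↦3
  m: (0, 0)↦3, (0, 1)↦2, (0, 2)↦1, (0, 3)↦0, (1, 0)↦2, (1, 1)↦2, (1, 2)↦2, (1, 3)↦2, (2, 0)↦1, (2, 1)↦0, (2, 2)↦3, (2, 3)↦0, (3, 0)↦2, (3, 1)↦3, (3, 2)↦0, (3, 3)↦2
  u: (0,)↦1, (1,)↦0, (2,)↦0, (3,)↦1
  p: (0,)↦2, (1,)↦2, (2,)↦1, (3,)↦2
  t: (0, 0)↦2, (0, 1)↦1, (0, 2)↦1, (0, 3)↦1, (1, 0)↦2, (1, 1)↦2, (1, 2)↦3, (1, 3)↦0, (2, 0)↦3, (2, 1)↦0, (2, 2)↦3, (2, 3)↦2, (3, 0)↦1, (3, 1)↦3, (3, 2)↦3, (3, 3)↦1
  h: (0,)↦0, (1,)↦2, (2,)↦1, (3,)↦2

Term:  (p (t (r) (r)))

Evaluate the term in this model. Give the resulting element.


value = 2

  r = 2
  r = 2
  (t (r) (r)) = t(2, 2) = 3
  (p (t (r) (r))) = p(3,) = 2


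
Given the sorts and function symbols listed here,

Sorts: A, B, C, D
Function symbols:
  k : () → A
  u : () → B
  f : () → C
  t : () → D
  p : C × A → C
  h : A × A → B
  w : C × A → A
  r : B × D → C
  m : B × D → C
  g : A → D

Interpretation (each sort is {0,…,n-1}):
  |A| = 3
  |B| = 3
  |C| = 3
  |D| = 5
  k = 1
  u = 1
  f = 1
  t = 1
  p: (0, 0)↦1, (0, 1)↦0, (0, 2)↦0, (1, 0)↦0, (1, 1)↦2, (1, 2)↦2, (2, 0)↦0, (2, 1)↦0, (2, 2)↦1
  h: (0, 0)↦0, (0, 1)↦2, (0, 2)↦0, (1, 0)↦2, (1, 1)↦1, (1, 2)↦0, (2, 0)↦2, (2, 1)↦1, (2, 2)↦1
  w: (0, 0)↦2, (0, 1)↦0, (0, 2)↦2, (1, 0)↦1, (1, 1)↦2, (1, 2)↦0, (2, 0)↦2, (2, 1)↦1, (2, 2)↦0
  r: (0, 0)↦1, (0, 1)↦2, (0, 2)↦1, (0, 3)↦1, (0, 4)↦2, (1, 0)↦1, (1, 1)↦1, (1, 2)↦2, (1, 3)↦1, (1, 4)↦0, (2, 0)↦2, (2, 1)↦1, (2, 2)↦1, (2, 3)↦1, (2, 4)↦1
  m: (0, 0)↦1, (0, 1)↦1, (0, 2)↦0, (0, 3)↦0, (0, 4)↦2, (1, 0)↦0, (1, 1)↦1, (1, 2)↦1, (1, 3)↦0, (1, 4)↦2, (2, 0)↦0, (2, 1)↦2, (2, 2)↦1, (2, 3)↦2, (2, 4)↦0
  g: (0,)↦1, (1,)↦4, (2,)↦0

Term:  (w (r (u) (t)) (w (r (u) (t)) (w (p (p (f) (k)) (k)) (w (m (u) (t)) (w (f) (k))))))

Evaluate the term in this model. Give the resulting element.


value = 1

  u = 1
  t = 1
  (r (u) (t)) = r(1, 1) = 1
  u = 1
  t = 1
  (r (u) (t)) = r(1, 1) = 1
  f = 1
  k = 1
  (p (f) (k)) = p(1, 1) = 2
  k = 1
  (p (p (f) (k)) (k)) = p(2, 1) = 0
  u = 1
  t = 1
  (m (u) (t)) = m(1, 1) = 1
  f = 1
  k = 1
  (w (f) (k)) = w(1, 1) = 2
  (w (m (u) (t)) (w (f) (k))) = w(1, 2) = 0
  (w (p (p (f) (k)) (k)) (w (m (u) (t)) (w (f) (k)))) = w(0, 0) = 2
  (w (r (u) (t)) (w (p (p (f) (k)) (k)) (w (m (u) (t)) (w (f) (k))))) = w(1, 2) = 0
  (w (r (u) (t)) (w (r (u) (t)) (w (p (p (f) (k)) (k)) (w (m (u) (t)) (w (f) (k)))))) = w(1, 0) = 1


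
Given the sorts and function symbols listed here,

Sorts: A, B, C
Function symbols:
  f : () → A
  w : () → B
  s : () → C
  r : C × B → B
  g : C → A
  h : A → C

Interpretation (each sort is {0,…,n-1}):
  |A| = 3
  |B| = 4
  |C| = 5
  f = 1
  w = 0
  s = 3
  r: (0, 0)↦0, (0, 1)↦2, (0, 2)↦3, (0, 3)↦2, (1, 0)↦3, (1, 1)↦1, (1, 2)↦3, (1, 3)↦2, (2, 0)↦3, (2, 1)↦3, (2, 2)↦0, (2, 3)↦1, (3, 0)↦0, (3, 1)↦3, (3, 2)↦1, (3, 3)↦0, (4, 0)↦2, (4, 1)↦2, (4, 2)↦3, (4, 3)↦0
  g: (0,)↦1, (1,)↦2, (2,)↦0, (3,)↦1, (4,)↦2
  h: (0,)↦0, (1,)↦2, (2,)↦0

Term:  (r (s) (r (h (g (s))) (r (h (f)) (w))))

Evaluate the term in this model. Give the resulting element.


  s = 3
  s = 3
  (g (s)) = g(3,) = 1
  (h (g (s))) = h(1,) = 2
  f = 1
  (h (f)) = h(1,) = 2
  w = 0
  (r (h (f)) (w)) = r(2, 0) = 3
  (r (h (g (s))) (r (h (f)) (w))) = r(2, 3) = 1
  (r (s) (r (h (g (s))) (r (h (f)) (w)))) = r(3, 1) = 3

value = 3


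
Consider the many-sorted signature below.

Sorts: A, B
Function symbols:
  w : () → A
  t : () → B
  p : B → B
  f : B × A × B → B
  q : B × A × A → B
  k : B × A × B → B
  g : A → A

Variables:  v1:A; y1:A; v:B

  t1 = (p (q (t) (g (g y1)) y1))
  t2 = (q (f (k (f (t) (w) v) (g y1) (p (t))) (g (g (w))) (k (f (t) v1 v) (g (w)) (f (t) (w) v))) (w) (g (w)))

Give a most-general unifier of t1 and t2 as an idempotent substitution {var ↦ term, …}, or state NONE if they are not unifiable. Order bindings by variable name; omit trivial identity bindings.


NONE (not unifiable)

head clash or occurs-check failure — not unifiable


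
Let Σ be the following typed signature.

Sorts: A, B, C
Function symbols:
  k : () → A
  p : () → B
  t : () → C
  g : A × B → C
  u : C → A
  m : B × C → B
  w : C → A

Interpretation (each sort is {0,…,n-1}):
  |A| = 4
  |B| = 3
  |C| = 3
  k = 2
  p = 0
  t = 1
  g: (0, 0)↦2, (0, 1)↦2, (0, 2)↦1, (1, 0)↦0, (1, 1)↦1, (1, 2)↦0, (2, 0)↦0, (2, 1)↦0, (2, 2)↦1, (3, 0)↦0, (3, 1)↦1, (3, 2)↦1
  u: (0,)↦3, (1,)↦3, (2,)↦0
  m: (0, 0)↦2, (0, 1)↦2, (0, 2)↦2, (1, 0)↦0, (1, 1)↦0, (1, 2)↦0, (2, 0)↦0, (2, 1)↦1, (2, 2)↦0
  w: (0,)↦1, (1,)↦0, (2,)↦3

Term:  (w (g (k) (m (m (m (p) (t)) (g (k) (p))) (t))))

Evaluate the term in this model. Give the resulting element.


value = 0

  k = 2
  p = 0
  t = 1
  (m (p) (t)) = m(0, 1) = 2
  k = 2
  p = 0
  (g (k) (p)) = g(2, 0) = 0
  (m (m (p) (t)) (g (k) (p))) = m(2, 0) = 0
  t = 1
  (m (m (m (p) (t)) (g (k) (p))) (t)) = m(0, 1) = 2
  (g (k) (m (m (m (p) (t)) (g (k) (p))) (t))) = g(2, 2) = 1
  (w (g (k) (m (m (m (p) (t)) (g (k) (p))) (t)))) = w(1,) = 0


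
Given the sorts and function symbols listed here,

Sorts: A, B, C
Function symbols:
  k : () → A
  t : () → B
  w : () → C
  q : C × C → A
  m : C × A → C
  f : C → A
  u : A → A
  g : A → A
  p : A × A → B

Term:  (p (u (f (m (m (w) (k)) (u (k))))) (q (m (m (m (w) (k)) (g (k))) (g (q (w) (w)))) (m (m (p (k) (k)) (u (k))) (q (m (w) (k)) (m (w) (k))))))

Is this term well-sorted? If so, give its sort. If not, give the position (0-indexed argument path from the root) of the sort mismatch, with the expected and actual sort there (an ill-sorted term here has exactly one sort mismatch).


          (w) : C
          (k) : A
        (m (w) (k)) : C
          (k) : A
        (u (k)) : A
      (m (m (w) (k)) (u (k))) : C
    (f (m (m (w) (k)) (u (k)))) : A
  (u (f (m (m (w) (k)) (u (k))))) : A
          (w) : C
          (k) : A
        (m (w) (k)) : C
          (k) : A
        (g (k)) : A
      (m (m (w) (k)) (g (k))) : C
          (w) : C
          (w) : C
        (q (w) (w)) : A
      (g (q (w) (w))) : A
    (m (m (m (w) (k)) (g (k))) (g (q (w) (w)))) : C
          (k) : A
          (k) : A
        (p (k) (k)) : B
          (k) : A
        (u (k)) : A
      (m (p (k) (k)) (u (k))) : ✗ arg 0 at [1, 1, 0, 0] has sort B, expected C
          (w) : C
          (k) : A
        (m (w) (k)) : C
          (w) : C
          (k) : A
        (m (w) (k)) : C
      (q (m (w) (k)) (m (w) (k))) : A

ill-sorted at position [1, 1, 0, 0]: expected C, got B


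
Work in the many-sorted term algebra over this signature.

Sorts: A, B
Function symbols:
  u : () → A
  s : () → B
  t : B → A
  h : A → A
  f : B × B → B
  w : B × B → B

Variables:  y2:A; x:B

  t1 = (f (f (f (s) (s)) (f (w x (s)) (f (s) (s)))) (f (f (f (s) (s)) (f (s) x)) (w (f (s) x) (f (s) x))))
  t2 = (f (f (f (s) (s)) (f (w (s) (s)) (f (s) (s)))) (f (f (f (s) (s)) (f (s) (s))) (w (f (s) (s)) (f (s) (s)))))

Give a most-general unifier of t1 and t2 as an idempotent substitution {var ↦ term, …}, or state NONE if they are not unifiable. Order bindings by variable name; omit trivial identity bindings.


{x ↦ (s)}


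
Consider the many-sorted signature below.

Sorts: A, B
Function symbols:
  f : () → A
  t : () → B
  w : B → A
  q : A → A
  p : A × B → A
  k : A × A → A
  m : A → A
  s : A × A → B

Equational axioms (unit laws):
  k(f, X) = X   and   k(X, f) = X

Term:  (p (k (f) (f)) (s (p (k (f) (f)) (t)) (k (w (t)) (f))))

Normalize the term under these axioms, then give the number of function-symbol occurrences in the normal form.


1. (p (k (f) (f)) (s (p (k (f) (f)) (t)) (k (w (t)) (f))))  →  (p (f) (s (p (k (f) (f)) (t)) (k (w (t)) (f))))
2. (p (f) (s (p (k (f) (f)) (t)) (k (w (t)) (f))))  →  (p (f) (s (p (f) (t)) (k (w (t)) (f))))
3. (p (f) (s (p (f) (t)) (k (w (t)) (f))))  →  (p (f) (s (p (f) (t)) (w (t))))
normal form: (p (f) (s (p (f) (t)) (w (t))))

size = 8


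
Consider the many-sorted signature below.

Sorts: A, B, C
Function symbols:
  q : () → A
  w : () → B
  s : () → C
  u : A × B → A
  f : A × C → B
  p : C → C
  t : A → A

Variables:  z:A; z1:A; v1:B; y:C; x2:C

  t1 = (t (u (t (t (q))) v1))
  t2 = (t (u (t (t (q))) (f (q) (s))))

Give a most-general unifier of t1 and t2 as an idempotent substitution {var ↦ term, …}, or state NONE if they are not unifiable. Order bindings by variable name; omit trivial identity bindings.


{v1 ↦ (f (q) (s))}


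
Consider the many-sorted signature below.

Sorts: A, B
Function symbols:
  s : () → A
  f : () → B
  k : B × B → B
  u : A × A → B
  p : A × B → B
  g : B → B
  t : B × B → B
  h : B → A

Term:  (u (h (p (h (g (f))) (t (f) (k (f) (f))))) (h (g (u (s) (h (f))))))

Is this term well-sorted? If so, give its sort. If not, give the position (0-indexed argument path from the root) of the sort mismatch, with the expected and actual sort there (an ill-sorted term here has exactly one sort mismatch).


          (f) : B
        (g (f)) : B
      (h (g (f))) : A
        (f) : B
          (f) : B
          (f) : B
        (k (f) (f)) : B
      (t (f) (k (f) (f))) : B
    (p (h (g (f))) (t (f) (k (f) (f)))) : B
  (h (p (h (g (f))) (t (f) (k (f) (f))))) : A
        (s) : A
          (f) : B
        (h (f)) : A
      (u (s) (h (f))) : B
    (g (u (s) (h (f)))) : B
  (h (g (u (s) (h (f))))) : A
(u (h (p (h (g (f))) (t (f) (k (f) (f))))) (h (g (u (s) (h (f)))))) : B

well-sorted; sort = B


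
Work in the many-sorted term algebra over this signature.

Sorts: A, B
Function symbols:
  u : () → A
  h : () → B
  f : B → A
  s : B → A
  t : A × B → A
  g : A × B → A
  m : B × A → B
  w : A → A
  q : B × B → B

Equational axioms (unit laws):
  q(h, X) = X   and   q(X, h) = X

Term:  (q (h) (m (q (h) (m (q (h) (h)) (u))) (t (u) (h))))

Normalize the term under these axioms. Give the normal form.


normal form = (m (m (h) (u)) (t (u) (h)))

1. (q (h) (m (q (h) (m (q (h) (h)) (u))) (t (u) (h))))  →  (m (q (h) (m (q (h) (h)) (u))) (t (u) (h)))
2. (m (q (h) (m (q (h) (h)) (u))) (t (u) (h)))  →  (m (m (q (h) (h)) (u)) (t (u) (h)))
3. (m (m (q (h) (h)) (u)) (t (u) (h)))  →  (m (m (h) (u)) (t (u) (h)))


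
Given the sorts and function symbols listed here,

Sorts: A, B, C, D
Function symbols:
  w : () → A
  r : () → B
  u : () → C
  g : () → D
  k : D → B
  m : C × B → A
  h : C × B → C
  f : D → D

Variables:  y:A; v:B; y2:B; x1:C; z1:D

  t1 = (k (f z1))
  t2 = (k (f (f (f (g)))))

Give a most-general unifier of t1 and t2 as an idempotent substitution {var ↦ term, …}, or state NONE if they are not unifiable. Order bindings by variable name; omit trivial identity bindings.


{z1 ↦ (f (f (g)))}


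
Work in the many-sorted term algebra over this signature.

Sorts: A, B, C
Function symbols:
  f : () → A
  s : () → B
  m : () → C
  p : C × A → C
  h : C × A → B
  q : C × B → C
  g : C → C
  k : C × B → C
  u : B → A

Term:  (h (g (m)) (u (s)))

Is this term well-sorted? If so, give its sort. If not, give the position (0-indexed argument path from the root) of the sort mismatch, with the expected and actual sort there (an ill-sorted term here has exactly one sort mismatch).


    (m) : C
  (g (m)) : C
    (s) : B
  (u (s)) : A
(h (g (m)) (u (s))) : B

well-sorted; sort = B


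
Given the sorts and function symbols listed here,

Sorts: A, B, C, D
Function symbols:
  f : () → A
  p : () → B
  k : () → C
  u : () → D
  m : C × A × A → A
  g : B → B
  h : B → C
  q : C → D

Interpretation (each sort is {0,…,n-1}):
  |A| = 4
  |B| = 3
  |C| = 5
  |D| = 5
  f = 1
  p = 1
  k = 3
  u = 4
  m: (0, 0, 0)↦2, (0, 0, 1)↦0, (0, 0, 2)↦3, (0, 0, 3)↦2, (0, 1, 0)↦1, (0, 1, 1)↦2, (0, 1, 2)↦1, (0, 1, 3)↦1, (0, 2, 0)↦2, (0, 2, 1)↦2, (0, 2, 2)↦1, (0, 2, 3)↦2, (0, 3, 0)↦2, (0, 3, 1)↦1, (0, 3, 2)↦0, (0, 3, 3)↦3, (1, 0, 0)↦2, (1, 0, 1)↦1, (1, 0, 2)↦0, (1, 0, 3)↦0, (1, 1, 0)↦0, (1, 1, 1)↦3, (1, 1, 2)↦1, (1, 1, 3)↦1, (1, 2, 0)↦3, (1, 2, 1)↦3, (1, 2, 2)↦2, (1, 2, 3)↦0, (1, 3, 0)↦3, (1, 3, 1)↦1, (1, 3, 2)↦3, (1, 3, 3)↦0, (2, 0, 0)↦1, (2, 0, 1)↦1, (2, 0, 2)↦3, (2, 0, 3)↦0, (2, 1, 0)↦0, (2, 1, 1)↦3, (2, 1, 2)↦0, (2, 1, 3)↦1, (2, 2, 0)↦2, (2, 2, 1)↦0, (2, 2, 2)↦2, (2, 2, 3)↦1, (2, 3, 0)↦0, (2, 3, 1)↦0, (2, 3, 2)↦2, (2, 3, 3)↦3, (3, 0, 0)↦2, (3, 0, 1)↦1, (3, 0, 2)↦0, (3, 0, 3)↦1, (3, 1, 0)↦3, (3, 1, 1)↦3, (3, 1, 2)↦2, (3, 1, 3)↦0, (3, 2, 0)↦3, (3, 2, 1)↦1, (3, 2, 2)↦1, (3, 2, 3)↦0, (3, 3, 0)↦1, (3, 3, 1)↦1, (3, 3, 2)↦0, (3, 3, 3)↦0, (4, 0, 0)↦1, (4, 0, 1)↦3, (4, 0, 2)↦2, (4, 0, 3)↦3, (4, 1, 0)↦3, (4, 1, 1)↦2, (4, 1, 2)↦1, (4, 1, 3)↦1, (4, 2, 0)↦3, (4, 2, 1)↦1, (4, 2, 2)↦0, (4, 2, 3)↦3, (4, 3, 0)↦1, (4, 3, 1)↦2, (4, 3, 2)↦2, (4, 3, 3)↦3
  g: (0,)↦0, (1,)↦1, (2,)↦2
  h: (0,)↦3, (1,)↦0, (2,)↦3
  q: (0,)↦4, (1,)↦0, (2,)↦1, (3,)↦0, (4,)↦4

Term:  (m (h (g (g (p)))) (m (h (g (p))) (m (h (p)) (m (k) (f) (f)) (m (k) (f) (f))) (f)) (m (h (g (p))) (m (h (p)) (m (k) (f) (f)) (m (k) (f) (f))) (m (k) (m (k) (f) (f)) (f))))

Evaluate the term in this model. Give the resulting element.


  p = 1
  (g (p)) = g(1,) = 1
  (g (g (p))) = g(1,) = 1
  (h (g (g (p)))) = h(1,) = 0
  p = 1
  (g (p)) = g(1,) = 1
  (h (g (p))) = h(1,) = 0
  p = 1
  (h (p)) = h(1,) = 0
  k = 3
  f = 1
  f = 1
  (m (k) (f) (f)) = m(3, 1, 1) = 3
  k = 3
  f = 1
  f = 1
  (m (k) (f) (f)) = m(3, 1, 1) = 3
  (m (h (p)) (m (k) (f) (f)) (m (k) (f) (f))) = m(0, 3, 3) = 3
  f = 1
  (m (h (g (p))) (m (h (p)) (m (k) (f) (f)) (m (k) (f) (f))) (f)) = m(0, 3, 1) = 1
  p = 1
  (g (p)) = g(1,) = 1
  (h (g (p))) = h(1,) = 0
  p = 1
  (h (p)) = h(1,) = 0
  k = 3
  f = 1
  f = 1
  (m (k) (f) (f)) = m(3, 1, 1) = 3
  k = 3
  f = 1
  f = 1
  (m (k) (f) (f)) = m(3, 1, 1) = 3
  (m (h (p)) (m (k) (f) (f)) (m (k) (f) (f))) = m(0, 3, 3) = 3
  k = 3
  k = 3
  f = 1
  f = 1
  (m (k) (f) (f)) = m(3, 1, 1) = 3
  f = 1
  (m (k) (m (k) (f) (f)) (f)) = m(3, 3, 1) = 1
  (m (h (g (p))) (m (h (p)) (m (k) (f) (f)) (m (k) (f) (f))) (m (k) (m (k) (f) (f)) (f))) = m(0, 3, 1) = 1
  (m (h (g (g (p)))) (m (h (g (p))) (m (h (p)) (m (k) (f) (f)) (m (k) (f) (f))) (f)) (m (h (g (p))) (m (h (p)) (m (k) (f) (f)) (m (k) (f) (f))) (m (k) (m (k) (f) (f)) (f)))) = m(0, 1, 1) = 2

value = 2


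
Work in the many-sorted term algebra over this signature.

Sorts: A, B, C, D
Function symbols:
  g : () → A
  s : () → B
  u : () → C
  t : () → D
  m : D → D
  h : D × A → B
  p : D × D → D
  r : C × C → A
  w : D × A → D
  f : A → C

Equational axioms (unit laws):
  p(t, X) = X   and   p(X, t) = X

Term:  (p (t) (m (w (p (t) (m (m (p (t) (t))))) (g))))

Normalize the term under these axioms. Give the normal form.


1. (p (t) (m (w (p (t) (m (m (p (t) (t))))) (g))))  →  (m (w (p (t) (m (m (p (t) (t))))) (g)))
2. (m (w (p (t) (m (m (p (t) (t))))) (g)))  →  (m (w (m (m (p (t) (t)))) (g)))
3. (m (w (m (m (p (t) (t)))) (g)))  →  (m (w (m (m (t))) (g)))

normal form = (m (w (m (m (t))) (g)))


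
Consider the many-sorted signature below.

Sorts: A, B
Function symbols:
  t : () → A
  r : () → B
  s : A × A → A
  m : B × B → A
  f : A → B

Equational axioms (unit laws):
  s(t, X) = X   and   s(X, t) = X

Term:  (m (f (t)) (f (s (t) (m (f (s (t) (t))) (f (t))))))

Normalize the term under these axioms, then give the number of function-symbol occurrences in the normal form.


1. (m (f (t)) (f (s (t) (m (f (s (t) (t))) (f (t))))))  →  (m (f (t)) (f (m (f (s (t) (t))) (f (t)))))
2. (m (f (t)) (f (m (f (s (t) (t))) (f (t)))))  →  (m (f (t)) (f (m (f (t)) (f (t)))))
normal form: (m (f (t)) (f (m (f (t)) (f (t)))))

size = 9


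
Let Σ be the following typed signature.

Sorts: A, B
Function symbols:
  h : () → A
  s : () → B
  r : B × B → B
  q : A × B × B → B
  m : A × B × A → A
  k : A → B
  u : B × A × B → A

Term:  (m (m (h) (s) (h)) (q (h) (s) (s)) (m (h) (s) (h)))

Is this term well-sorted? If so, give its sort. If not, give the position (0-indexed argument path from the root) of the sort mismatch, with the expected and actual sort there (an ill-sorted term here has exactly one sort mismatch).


well-sorted; sort = A

    (h) : A
    (s) : B
    (h) : A
  (m (h) (s) (h)) : A
    (h) : A
    (s) : B
    (s) : B
  (q (h) (s) (s)) : B
    (h) : A
    (s) : B
    (h) : A
  (m (h) (s) (h)) : A
(m (m (h) (s) (h)) (q (h) (s) (s)) (m (h) (s) (h))) : A


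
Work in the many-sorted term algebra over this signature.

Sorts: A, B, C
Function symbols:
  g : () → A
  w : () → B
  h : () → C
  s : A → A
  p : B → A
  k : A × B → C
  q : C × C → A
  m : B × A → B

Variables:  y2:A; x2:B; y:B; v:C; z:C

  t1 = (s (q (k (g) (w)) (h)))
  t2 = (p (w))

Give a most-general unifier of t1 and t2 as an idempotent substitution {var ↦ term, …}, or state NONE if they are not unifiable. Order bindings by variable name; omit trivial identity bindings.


NONE (not unifiable)

head clash or occurs-check failure — not unifiable


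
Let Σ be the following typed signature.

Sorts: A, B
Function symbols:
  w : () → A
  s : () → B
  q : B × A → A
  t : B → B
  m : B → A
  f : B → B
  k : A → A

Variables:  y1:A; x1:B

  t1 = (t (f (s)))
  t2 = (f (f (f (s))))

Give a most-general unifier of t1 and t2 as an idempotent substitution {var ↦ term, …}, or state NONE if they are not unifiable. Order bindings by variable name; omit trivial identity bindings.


NONE (not unifiable)

head clash or occurs-check failure — not unifiable


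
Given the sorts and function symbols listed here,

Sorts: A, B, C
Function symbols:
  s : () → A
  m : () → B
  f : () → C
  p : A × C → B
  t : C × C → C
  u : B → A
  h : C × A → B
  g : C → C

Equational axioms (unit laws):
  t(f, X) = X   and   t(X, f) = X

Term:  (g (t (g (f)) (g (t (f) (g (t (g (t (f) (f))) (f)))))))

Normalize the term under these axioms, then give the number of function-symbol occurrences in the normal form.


size = 8

1. (g (t (g (f)) (g (t (f) (g (t (g (t (f) (f))) (f)))))))  →  (g (t (g (f)) (g (g (t (g (t (f) (f))) (f))))))
2. (g (t (g (f)) (g (g (t (g (t (f) (f))) (f))))))  →  (g (t (g (f)) (g (g (g (t (f) (f)))))))
3. (g (t (g (f)) (g (g (g (t (f) (f)))))))  →  (g (t (g (f)) (g (g (g (f))))))
normal form: (g (t (g (f)) (g (g (g (f))))))


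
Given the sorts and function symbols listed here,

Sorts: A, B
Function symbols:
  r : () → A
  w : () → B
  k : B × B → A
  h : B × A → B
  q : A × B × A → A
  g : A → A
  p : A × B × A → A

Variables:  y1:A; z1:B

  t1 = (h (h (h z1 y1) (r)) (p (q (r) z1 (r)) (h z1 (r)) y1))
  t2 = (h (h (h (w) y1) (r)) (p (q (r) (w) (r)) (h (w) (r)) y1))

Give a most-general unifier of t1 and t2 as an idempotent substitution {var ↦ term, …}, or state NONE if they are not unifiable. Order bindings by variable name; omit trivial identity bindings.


{z1 ↦ (w)}


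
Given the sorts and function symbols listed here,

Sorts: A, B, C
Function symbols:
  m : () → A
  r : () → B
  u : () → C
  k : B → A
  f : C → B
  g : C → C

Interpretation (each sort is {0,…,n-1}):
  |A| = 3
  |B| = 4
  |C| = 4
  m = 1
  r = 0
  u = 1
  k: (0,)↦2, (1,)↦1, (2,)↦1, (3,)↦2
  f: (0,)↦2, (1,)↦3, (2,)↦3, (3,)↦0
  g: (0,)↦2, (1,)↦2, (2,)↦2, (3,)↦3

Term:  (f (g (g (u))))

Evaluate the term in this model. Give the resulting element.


value = 3

  u = 1
  (g (u)) = g(1,) = 2
  (g (g (u))) = g(2,) = 2
  (f (g (g (u)))) = f(2,) = 3


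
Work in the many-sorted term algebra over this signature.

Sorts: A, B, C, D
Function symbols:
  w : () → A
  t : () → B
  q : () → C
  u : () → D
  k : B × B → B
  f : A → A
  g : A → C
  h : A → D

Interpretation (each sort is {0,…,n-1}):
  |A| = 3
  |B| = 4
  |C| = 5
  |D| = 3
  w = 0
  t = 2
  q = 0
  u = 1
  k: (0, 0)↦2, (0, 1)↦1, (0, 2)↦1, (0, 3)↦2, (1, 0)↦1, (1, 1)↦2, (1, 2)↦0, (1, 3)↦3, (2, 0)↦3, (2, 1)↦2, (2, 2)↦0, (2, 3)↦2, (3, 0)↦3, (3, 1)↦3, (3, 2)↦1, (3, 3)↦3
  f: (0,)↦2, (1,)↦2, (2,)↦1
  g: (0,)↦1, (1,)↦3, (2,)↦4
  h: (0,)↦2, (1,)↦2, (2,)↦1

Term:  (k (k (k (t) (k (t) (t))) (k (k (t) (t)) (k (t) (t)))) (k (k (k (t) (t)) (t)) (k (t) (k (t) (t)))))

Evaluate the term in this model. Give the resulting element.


  t = 2
  t = 2
  t = 2
  (k (t) (t)) = k(2, 2) = 0
  (k (t) (k (t) (t))) = k(2, 0) = 3
  t = 2
  t = 2
  (k (t) (t)) = k(2, 2) = 0
  t = 2
  t = 2
  (k (t) (t)) = k(2, 2) = 0
  (k (k (t) (t)) (k (t) (t))) = k(0, 0) = 2
  (k (k (t) (k (t) (t))) (k (k (t) (t)) (k (t) (t)))) = k(3, 2) = 1
  t = 2
  t = 2
  (k (t) (t)) = k(2, 2) = 0
  t = 2
  (k (k (t) (t)) (t)) = k(0, 2) = 1
  t = 2
  t = 2
  t = 2
  (k (t) (t)) = k(2, 2) = 0
  (k (t) (k (t) (t))) = k(2, 0) = 3
  (k (k (k (t) (t)) (t)) (k (t) (k (t) (t)))) = k(1, 3) = 3
  (k (k (k (t) (k (t) (t))) (k (k (t) (t)) (k (t) (t)))) (k (k (k (t) (t)) (t)) (k (t) (k (t) (t))))) = k(1, 3) = 3

value = 3


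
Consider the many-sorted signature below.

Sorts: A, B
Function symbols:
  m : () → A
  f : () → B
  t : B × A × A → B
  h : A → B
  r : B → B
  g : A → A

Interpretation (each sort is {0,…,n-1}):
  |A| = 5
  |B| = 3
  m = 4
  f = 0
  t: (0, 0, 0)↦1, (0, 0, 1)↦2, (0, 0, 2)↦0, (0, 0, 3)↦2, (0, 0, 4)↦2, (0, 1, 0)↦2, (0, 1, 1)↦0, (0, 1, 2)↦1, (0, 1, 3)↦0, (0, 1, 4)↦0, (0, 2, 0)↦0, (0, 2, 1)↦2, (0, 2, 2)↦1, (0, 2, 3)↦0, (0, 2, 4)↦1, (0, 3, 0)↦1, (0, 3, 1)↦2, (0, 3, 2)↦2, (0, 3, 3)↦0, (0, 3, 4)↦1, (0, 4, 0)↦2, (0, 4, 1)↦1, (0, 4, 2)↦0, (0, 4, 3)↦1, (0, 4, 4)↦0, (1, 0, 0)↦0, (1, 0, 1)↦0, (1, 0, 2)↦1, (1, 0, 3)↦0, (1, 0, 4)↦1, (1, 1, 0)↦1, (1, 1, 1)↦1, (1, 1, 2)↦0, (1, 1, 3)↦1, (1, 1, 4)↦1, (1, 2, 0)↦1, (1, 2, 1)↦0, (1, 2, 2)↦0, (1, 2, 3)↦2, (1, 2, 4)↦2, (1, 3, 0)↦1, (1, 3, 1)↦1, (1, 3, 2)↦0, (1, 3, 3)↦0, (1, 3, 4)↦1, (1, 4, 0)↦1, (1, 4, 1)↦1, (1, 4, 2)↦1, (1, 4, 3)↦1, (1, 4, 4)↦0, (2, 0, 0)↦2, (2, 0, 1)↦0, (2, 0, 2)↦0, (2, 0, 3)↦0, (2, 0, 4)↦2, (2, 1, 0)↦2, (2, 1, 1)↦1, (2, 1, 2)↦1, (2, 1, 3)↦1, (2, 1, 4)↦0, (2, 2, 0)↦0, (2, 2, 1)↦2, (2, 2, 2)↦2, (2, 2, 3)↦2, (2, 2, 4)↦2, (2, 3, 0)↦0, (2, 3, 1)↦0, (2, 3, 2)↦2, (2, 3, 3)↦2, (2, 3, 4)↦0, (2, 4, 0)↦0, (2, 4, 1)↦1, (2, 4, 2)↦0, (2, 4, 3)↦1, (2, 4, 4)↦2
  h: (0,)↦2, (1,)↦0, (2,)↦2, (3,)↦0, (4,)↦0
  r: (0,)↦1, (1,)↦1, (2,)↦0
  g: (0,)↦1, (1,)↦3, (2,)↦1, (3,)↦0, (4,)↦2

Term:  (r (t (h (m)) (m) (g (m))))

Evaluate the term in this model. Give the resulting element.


value = 1

  m = 4
  (h (m)) = h(4,) = 0
  m = 4
  m = 4
  (g (m)) = g(4,) = 2
  (t (h (m)) (m) (g (m))) = t(0, 4, 2) = 0
  (r (t (h (m)) (m) (g (m)))) = r(0,) = 1


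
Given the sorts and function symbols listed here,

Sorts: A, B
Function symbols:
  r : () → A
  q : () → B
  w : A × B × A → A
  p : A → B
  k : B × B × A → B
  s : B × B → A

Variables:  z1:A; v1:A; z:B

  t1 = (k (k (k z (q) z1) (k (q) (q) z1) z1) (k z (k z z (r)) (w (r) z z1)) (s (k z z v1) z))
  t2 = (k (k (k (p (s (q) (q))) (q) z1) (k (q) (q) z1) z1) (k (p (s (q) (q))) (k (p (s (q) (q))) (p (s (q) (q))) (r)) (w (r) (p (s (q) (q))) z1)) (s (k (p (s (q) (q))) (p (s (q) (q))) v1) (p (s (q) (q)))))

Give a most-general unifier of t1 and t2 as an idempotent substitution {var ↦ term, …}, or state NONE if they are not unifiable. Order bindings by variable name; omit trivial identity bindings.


{z ↦ (p (s (q) (q)))}


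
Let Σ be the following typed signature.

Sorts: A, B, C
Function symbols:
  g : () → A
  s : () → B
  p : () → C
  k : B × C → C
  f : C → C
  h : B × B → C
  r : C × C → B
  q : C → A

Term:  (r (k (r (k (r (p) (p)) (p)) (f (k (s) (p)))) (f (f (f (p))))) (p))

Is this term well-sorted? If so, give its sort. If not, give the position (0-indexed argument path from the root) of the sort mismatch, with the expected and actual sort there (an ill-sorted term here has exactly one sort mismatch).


          (p) : C
          (p) : C
        (r (p) (p)) : B
        (p) : C
      (k (r (p) (p)) (p)) : C
          (s) : B
          (p) : C
        (k (s) (p)) : C
      (f (k (s) (p))) : C
    (r (k (r (p) (p)) (p)) (f (k (s) (p)))) : B
          (p) : C
        (f (p)) : C
      (f (f (p))) : C
    (f (f (f (p)))) : C
  (k (r (k (r (p) (p)) (p)) (f (k (s) (p)))) (f (f (f (p))))) : C
  (p) : C
(r (k (r (k (r (p) (p)) (p)) (f (k (s) (p)))) (f (f (f (p))))) (p)) : B

well-sorted; sort = B


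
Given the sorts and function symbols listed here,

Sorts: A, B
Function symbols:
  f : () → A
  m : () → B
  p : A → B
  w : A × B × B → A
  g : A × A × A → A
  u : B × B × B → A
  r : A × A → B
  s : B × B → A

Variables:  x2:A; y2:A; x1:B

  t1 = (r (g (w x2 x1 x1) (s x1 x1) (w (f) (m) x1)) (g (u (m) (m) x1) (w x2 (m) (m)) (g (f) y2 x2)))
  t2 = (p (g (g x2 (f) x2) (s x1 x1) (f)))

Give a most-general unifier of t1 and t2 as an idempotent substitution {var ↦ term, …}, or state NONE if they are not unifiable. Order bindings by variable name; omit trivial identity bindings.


head clash or occurs-check failure — not unifiable

NONE (not unifiable)
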